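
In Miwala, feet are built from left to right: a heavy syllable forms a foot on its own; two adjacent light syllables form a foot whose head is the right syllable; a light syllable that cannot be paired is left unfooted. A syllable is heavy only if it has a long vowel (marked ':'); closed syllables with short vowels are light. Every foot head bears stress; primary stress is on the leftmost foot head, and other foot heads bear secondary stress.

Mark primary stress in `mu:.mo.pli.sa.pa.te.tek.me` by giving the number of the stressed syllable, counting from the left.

Weights: 1 mu: H, 2 mo L, 3 pli L, 4 sa L, 5 pa L, 6 te L, 7 tek L, 8 me L.
Parse left to right (heavy = foot alone; LL = one foot; stranded L unfooted): (ˈmu:) (mo.ˈpli) (sa.ˈpa) (te.ˈtek) me.
Foot heads: 1, 3, 5, 7.
Primary stress on the leftmost head = syllable 1.
Primary stress: syllable 1 → ˈmu:.mo.pli.sa.pa.te.tek.me.

1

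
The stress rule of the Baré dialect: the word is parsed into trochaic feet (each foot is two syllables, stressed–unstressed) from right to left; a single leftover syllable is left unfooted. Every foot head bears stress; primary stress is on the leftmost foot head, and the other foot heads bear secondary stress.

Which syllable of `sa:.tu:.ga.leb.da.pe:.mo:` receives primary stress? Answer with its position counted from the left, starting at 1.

Parse right to left into trochaic (ˈσσ) feet: sa: (ˈtu:.ga) (ˈleb.da) (ˈpe:.mo:). Syllable 1 is left unfooted.
Foot heads (stressed positions): 2, 4, 6.
End Rule Leftmost: primary stress on the leftmost head = syllable 2.
Primary stress: syllable 2 → sa:.ˈtu:.ga.leb.da.pe:.mo:.

2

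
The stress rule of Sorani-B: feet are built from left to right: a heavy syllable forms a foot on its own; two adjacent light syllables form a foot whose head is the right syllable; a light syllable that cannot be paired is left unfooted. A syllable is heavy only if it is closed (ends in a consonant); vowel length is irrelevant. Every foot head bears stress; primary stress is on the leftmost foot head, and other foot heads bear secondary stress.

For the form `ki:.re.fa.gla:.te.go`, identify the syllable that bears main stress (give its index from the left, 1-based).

Weights: 1 ki: L, 2 re L, 3 fa L, 4 gla: L, 5 te L, 6 go L.
Parse left to right (heavy = foot alone; LL = one foot; stranded L unfooted): (ki:.ˈre) (fa.ˈgla:) (te.ˈgo).
Foot heads: 2, 4, 6.
Primary stress on the leftmost head = syllable 2.
Primary stress: syllable 2 → ki:.ˈre.fa.gla:.te.go.

2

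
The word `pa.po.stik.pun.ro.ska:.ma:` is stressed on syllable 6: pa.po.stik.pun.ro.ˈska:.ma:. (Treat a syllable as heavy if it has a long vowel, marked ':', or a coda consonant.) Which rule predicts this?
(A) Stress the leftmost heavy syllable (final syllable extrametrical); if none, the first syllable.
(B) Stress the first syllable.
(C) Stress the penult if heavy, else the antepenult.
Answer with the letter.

C

Rule A → syllable 3 (observed: 6).
Rule B → syllable 1 (observed: 6).
Rule C → syllable 6 ✓.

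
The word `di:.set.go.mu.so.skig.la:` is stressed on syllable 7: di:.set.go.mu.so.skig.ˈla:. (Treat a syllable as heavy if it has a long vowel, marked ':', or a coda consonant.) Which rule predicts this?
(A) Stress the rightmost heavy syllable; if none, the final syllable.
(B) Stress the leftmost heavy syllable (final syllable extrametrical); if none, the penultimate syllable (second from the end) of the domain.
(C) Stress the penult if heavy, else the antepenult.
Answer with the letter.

A

Rule A → syllable 7 ✓.
Rule B → syllable 1 (observed: 7).
Rule C → syllable 6 (observed: 7).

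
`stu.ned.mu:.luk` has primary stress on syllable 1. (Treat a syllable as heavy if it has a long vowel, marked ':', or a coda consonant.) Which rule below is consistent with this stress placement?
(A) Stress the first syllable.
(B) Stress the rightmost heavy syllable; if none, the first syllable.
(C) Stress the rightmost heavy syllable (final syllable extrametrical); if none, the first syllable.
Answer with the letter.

Rule A → syllable 1 ✓.
Rule B → syllable 4 (observed: 1).
Rule C → syllable 3 (observed: 1).

A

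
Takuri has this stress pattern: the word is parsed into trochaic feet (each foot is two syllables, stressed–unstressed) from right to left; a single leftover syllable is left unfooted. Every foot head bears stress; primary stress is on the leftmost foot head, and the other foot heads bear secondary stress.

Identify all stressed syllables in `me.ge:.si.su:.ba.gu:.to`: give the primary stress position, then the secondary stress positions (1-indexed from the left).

primary 2, secondary 4, 6

Parse right to left into trochaic (ˈσσ) feet: me (ˈge:.si) (ˈsu:.ba) (ˈgu:.to). Syllable 1 is left unfooted.
Foot heads (stressed positions): 2, 4, 6.
End Rule Leftmost: primary stress on the leftmost head = syllable 2.
Secondary stress on 4, 6: me.ˈge:.si.ˌsu:.ba.ˌgu:.to.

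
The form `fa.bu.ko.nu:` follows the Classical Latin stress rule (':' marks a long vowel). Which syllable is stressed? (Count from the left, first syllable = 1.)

Classical Latin: stress the penult if heavy (long vowel or closed), else the antepenult.
Weights: 2 bu L, 3 ko L, 4 nu: H.
The penult (syllable 3, ko) is light, so stress falls on the antepenult (syllable 2, bu).
Stress on syllable 2: fa.ˈbu.ko.nu:.

2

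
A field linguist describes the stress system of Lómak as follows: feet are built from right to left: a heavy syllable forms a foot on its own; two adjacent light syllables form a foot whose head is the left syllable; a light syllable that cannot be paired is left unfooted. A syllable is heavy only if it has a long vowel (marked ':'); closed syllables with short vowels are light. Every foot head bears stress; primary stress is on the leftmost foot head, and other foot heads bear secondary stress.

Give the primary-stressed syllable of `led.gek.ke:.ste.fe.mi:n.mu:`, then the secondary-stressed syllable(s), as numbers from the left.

primary 1, secondary 3, 4, 6, 7

Weights: 1 led L, 2 gek L, 3 ke: H, 4 ste L, 5 fe L, 6 mi:n H, 7 mu: H.
Parse right to left (heavy = foot alone; LL = one foot; stranded L unfooted): (ˈled.gek) (ˈke:) (ˈste.fe) (ˈmi:n) (ˈmu:).
Foot heads: 1, 3, 4, 6, 7.
Primary stress on the leftmost head = syllable 1.
Secondary stress on 3, 4, 6, 7: ˈled.gek.ˌke:.ˌste.fe.ˌmi:n.ˌmu:.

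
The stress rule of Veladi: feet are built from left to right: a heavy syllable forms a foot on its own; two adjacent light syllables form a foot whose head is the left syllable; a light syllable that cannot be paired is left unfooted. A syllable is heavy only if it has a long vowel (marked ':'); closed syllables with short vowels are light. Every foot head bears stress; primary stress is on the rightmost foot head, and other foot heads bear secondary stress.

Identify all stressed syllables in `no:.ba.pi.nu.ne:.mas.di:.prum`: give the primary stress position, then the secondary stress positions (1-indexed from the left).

primary 7, secondary 1, 2, 5

Weights: 1 no: H, 2 ba L, 3 pi L, 4 nu L, 5 ne: H, 6 mas L, 7 di: H, 8 prum L.
Parse left to right (heavy = foot alone; LL = one foot; stranded L unfooted): (ˈno:) (ˈba.pi) nu (ˈne:) mas (ˈdi:) prum.
Foot heads: 1, 2, 5, 7.
Primary stress on the rightmost head = syllable 7.
Secondary stress on 1, 2, 5: ˌno:.ˌba.pi.nu.ˌne:.mas.ˈdi:.prum.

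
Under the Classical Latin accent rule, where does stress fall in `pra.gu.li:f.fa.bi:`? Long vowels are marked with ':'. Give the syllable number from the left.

3

Classical Latin: stress the penult if heavy (long vowel or closed), else the antepenult.
Weights: 3 li:f H, 4 fa L, 5 bi: H.
The penult (syllable 4, fa) is light, so stress falls on the antepenult (syllable 3, li:f).
Stress on syllable 3: pra.gu.ˈli:f.fa.bi:.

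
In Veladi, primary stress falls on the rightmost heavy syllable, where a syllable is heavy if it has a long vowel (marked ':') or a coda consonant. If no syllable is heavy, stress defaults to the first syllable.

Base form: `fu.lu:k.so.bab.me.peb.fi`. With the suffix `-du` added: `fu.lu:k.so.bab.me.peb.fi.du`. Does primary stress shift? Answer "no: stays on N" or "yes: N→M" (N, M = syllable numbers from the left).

Base `fu.lu:k.so.bab.me.peb.fi` (7 syllables):
  Weights: 1 fu L, 2 lu:k H, 3 so L, 4 bab H, 5 me L, 6 peb H, 7 fi L.
  Heavy syllables in the domain: 2, 4, 6. The rightmost is syllable 6 (peb).
  → primary stress on syllable 6.
Suffixed `fu.lu:k.so.bab.me.peb.fi.du` (8 syllables):
  Weights: 1 fu L, 2 lu:k H, 3 so L, 4 bab H, 5 me L, 6 peb H, 7 fi L, 8 du L.
  Heavy syllables in the domain: 2, 4, 6. The rightmost is syllable 6 (peb).
  → primary stress on syllable 6.

no: stays on 6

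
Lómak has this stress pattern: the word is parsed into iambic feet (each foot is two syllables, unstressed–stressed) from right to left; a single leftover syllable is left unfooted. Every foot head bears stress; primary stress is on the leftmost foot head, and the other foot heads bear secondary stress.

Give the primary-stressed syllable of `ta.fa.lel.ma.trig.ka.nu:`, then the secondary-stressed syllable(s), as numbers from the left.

primary 3, secondary 5, 7

Parse right to left into iambic (σˈσ) feet: ta (fa.ˈlel) (ma.ˈtrig) (ka.ˈnu:). Syllable 1 is left unfooted.
Foot heads (stressed positions): 3, 5, 7.
End Rule Leftmost: primary stress on the leftmost head = syllable 3.
Secondary stress on 5, 7: ta.fa.ˈlel.ma.ˌtrig.ka.ˌnu:.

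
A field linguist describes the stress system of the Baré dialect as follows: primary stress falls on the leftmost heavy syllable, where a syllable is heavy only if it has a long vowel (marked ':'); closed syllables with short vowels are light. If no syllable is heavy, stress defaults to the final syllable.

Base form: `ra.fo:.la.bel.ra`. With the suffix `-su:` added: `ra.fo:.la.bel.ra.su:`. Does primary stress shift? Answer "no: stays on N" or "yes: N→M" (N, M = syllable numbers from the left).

Base `ra.fo:.la.bel.ra` (5 syllables):
  Weights: 1 ra L, 2 fo: H, 3 la L, 4 bel L, 5 ra L.
  Heavy syllables in the domain: 2. The leftmost is syllable 2 (fo:).
  → primary stress on syllable 2.
Suffixed `ra.fo:.la.bel.ra.su:` (6 syllables):
  Weights: 1 ra L, 2 fo: H, 3 la L, 4 bel L, 5 ra L, 6 su: H.
  Heavy syllables in the domain: 2, 6. The leftmost is syllable 2 (fo:).
  → primary stress on syllable 2.

no: stays on 2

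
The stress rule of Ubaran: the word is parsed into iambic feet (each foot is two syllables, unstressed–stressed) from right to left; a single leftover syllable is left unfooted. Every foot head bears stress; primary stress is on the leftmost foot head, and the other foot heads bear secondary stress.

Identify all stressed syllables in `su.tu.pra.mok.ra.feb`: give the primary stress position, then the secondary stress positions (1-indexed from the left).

Parse right to left into iambic (σˈσ) feet: (su.ˈtu) (pra.ˈmok) (ra.ˈfeb).
Foot heads (stressed positions): 2, 4, 6.
End Rule Leftmost: primary stress on the leftmost head = syllable 2.
Secondary stress on 4, 6: su.ˈtu.pra.ˌmok.ra.ˌfeb.

primary 2, secondary 4, 6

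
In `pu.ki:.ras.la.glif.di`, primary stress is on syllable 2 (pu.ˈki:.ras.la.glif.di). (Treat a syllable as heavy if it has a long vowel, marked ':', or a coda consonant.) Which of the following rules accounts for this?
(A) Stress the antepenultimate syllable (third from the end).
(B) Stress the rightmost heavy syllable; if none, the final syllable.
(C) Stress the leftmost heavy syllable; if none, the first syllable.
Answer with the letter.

Rule A → syllable 4 (observed: 2).
Rule B → syllable 5 (observed: 2).
Rule C → syllable 2 ✓.

C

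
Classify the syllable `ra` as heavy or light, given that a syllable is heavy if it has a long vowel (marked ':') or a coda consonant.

light

`ra`: short vowel, open (no coda). Short vowel, open → light.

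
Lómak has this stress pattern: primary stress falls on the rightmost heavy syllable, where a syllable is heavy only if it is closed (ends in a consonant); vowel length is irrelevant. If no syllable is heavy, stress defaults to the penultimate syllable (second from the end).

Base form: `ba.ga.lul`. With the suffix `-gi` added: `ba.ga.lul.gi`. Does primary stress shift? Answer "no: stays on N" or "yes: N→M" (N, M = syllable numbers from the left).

no: stays on 3

Base `ba.ga.lul` (3 syllables):
  Weights: 1 ba L, 2 ga L, 3 lul H.
  Heavy syllables in the domain: 3. The rightmost is syllable 3 (lul).
  → primary stress on syllable 3.
Suffixed `ba.ga.lul.gi` (4 syllables):
  Weights: 1 ba L, 2 ga L, 3 lul H, 4 gi L.
  Heavy syllables in the domain: 3. The rightmost is syllable 3 (lul).
  → primary stress on syllable 3.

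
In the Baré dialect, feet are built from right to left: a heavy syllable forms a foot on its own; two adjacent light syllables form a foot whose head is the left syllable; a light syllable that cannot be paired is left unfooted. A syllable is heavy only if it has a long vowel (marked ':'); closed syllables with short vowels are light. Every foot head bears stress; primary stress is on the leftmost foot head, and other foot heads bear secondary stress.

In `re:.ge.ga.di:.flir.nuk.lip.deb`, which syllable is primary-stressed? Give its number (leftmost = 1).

Weights: 1 re: H, 2 ge L, 3 ga L, 4 di: H, 5 flir L, 6 nuk L, 7 lip L, 8 deb L.
Parse right to left (heavy = foot alone; LL = one foot; stranded L unfooted): (ˈre:) (ˈge.ga) (ˈdi:) (ˈflir.nuk) (ˈlip.deb).
Foot heads: 1, 2, 4, 5, 7.
Primary stress on the leftmost head = syllable 1.
Primary stress: syllable 1 → ˈre:.ge.ga.di:.flir.nuk.lip.deb.

1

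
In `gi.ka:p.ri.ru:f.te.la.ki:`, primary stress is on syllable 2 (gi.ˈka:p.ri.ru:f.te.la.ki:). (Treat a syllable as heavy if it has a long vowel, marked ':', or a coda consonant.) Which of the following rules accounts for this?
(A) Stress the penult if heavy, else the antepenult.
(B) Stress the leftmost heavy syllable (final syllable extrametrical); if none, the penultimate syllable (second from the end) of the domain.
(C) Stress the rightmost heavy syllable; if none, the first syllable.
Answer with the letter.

B

Rule A → syllable 5 (observed: 2).
Rule B → syllable 2 ✓.
Rule C → syllable 7 (observed: 2).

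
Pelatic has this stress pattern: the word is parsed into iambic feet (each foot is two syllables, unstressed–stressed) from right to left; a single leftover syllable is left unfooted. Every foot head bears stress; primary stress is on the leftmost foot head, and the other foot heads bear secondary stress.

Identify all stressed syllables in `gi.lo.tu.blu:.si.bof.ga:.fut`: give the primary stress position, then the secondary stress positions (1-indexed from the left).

Parse right to left into iambic (σˈσ) feet: (gi.ˈlo) (tu.ˈblu:) (si.ˈbof) (ga:.ˈfut).
Foot heads (stressed positions): 2, 4, 6, 8.
End Rule Leftmost: primary stress on the leftmost head = syllable 2.
Secondary stress on 4, 6, 8: gi.ˈlo.tu.ˌblu:.si.ˌbof.ga:.ˌfut.

primary 2, secondary 4, 6, 8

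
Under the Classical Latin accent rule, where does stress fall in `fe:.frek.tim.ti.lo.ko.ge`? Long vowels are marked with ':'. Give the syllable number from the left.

5

Classical Latin: stress the penult if heavy (long vowel or closed), else the antepenult.
Weights: 5 lo L, 6 ko L, 7 ge L.
The penult (syllable 6, ko) is light, so stress falls on the antepenult (syllable 5, lo).
Stress on syllable 5: fe:.frek.tim.ti.ˈlo.ko.ge.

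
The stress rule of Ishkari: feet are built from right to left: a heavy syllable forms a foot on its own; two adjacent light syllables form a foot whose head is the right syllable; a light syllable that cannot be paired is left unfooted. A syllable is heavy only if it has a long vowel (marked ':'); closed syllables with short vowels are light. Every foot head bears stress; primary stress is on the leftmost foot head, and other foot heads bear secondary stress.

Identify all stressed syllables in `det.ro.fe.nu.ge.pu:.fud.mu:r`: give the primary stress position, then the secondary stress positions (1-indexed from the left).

primary 3, secondary 5, 6, 8

Weights: 1 det L, 2 ro L, 3 fe L, 4 nu L, 5 ge L, 6 pu: H, 7 fud L, 8 mu:r H.
Parse right to left (heavy = foot alone; LL = one foot; stranded L unfooted): det (ro.ˈfe) (nu.ˈge) (ˈpu:) fud (ˈmu:r).
Foot heads: 3, 5, 6, 8.
Primary stress on the leftmost head = syllable 3.
Secondary stress on 5, 6, 8: det.ro.ˈfe.nu.ˌge.ˌpu:.fud.ˌmu:r.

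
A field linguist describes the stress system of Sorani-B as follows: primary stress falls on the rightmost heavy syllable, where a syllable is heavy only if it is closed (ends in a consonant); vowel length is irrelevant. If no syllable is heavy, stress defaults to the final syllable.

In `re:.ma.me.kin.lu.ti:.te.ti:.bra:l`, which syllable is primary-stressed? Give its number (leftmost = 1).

Weights: 1 re: L, 2 ma L, 3 me L, 4 kin H, 5 lu L, 6 ti: L, 7 te L, 8 ti: L, 9 bra:l H.
Heavy syllables in the domain: 4, 9. The rightmost is syllable 9 (bra:l).
Primary stress: syllable 9 → re:.ma.me.kin.lu.ti:.te.ti:.ˈbra:l.

9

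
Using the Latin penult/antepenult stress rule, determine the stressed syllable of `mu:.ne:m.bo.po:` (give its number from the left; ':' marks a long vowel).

Classical Latin: stress the penult if heavy (long vowel or closed), else the antepenult.
Weights: 2 ne:m H, 3 bo L, 4 po: H.
The penult (syllable 3, bo) is light, so stress falls on the antepenult (syllable 2, ne:m).
Stress on syllable 2: mu:.ˈne:m.bo.po:.

2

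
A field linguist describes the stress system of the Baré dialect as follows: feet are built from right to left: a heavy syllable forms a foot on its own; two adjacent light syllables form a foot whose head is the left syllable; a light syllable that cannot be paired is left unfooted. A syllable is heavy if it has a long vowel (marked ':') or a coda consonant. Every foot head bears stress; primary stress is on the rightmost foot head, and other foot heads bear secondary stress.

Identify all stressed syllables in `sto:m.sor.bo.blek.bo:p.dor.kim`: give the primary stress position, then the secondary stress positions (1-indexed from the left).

primary 7, secondary 1, 2, 4, 5, 6

Weights: 1 sto:m H, 2 sor H, 3 bo L, 4 blek H, 5 bo:p H, 6 dor H, 7 kim H.
Parse right to left (heavy = foot alone; LL = one foot; stranded L unfooted): (ˈsto:m) (ˈsor) bo (ˈblek) (ˈbo:p) (ˈdor) (ˈkim).
Foot heads: 1, 2, 4, 5, 6, 7.
Primary stress on the rightmost head = syllable 7.
Secondary stress on 1, 2, 4, 5, 6: ˌsto:m.ˌsor.bo.ˌblek.ˌbo:p.ˌdor.ˈkim.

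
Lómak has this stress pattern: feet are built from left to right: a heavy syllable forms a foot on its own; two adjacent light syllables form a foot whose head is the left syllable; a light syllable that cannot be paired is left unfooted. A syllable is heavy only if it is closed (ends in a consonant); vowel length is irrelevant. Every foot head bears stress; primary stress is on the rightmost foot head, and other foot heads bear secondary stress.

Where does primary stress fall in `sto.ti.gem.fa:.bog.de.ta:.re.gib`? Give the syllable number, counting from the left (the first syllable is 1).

9

Weights: 1 sto L, 2 ti L, 3 gem H, 4 fa: L, 5 bog H, 6 de L, 7 ta: L, 8 re L, 9 gib H.
Parse left to right (heavy = foot alone; LL = one foot; stranded L unfooted): (ˈsto.ti) (ˈgem) fa: (ˈbog) (ˈde.ta:) re (ˈgib).
Foot heads: 1, 3, 5, 6, 9.
Primary stress on the rightmost head = syllable 9.
Primary stress: syllable 9 → sto.ti.gem.fa:.bog.de.ta:.re.ˈgib.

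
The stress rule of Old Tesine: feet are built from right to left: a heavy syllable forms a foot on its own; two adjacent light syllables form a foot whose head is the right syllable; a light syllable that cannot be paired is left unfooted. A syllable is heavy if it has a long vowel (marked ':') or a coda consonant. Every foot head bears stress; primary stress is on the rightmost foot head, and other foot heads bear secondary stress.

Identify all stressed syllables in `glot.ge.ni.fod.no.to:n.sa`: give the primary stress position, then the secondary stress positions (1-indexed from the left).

Weights: 1 glot H, 2 ge L, 3 ni L, 4 fod H, 5 no L, 6 to:n H, 7 sa L.
Parse right to left (heavy = foot alone; LL = one foot; stranded L unfooted): (ˈglot) (ge.ˈni) (ˈfod) no (ˈto:n) sa.
Foot heads: 1, 3, 4, 6.
Primary stress on the rightmost head = syllable 6.
Secondary stress on 1, 3, 4: ˌglot.ge.ˌni.ˌfod.no.ˈto:n.sa.

primary 6, secondary 1, 3, 4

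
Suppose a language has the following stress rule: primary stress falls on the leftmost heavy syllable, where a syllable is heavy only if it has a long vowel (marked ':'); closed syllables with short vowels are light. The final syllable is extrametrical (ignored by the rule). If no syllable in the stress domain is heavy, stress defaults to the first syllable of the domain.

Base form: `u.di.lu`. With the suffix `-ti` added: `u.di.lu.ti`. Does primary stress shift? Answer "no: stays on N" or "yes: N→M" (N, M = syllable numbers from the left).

Base `u.di.lu` (3 syllables):
  The final syllable (3, lu) is extrametrical; the stress domain is syllables 1–2.
  Weights: 1 u L, 2 di L.
  No heavy syllable in the domain; default to the first syllable of the domain = syllable 1.
  → primary stress on syllable 1.
Suffixed `u.di.lu.ti` (4 syllables):
  The final syllable (4, ti) is extrametrical; the stress domain is syllables 1–3.
  Weights: 1 u L, 2 di L, 3 lu L.
  No heavy syllable in the domain; default to the first syllable of the domain = syllable 1.
  → primary stress on syllable 1.

no: stays on 1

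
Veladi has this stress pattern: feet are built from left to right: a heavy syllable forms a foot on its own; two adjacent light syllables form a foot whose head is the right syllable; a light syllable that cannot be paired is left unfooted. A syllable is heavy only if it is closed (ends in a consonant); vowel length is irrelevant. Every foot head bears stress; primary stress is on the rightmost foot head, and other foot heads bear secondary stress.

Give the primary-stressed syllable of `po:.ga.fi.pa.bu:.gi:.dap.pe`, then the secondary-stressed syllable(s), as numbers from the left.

Weights: 1 po: L, 2 ga L, 3 fi L, 4 pa L, 5 bu: L, 6 gi: L, 7 dap H, 8 pe L.
Parse left to right (heavy = foot alone; LL = one foot; stranded L unfooted): (po:.ˈga) (fi.ˈpa) (bu:.ˈgi:) (ˈdap) pe.
Foot heads: 2, 4, 6, 7.
Primary stress on the rightmost head = syllable 7.
Secondary stress on 2, 4, 6: po:.ˌga.fi.ˌpa.bu:.ˌgi:.ˈdap.pe.

primary 7, secondary 2, 4, 6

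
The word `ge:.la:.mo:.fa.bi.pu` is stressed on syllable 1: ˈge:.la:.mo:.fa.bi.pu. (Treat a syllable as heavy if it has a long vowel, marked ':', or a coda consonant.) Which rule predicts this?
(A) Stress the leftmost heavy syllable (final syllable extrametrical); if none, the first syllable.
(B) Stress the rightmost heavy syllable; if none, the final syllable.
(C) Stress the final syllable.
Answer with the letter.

A

Rule A → syllable 1 ✓.
Rule B → syllable 3 (observed: 1).
Rule C → syllable 6 (observed: 1).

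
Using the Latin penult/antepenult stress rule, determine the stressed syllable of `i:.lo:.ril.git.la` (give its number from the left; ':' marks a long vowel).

Classical Latin: stress the penult if heavy (long vowel or closed), else the antepenult.
Weights: 3 ril H, 4 git H, 5 la L.
The penult (syllable 4, git) is heavy, so it takes stress.
Stress on syllable 4: i:.lo:.ril.ˈgit.la.

4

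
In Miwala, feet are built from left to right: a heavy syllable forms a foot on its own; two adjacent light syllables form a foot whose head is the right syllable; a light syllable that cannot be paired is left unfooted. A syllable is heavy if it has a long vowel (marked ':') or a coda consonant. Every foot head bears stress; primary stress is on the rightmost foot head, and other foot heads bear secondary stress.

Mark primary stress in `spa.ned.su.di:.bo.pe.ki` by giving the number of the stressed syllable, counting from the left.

Weights: 1 spa L, 2 ned H, 3 su L, 4 di: H, 5 bo L, 6 pe L, 7 ki L.
Parse left to right (heavy = foot alone; LL = one foot; stranded L unfooted): spa (ˈned) su (ˈdi:) (bo.ˈpe) ki.
Foot heads: 2, 4, 6.
Primary stress on the rightmost head = syllable 6.
Primary stress: syllable 6 → spa.ned.su.di:.bo.ˈpe.ki.

6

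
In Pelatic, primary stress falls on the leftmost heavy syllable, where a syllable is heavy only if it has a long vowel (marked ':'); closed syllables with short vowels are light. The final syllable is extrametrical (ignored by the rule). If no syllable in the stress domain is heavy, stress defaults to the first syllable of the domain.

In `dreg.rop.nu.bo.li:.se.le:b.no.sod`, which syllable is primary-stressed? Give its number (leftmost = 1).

The final syllable (9, sod) is extrametrical; the stress domain is syllables 1–8.
Weights: 1 dreg L, 2 rop L, 3 nu L, 4 bo L, 5 li: H, 6 se L, 7 le:b H, 8 no L.
Heavy syllables in the domain: 5, 7. The leftmost is syllable 5 (li:).
Primary stress: syllable 5 → dreg.rop.nu.bo.ˈli:.se.le:b.no.sod.

5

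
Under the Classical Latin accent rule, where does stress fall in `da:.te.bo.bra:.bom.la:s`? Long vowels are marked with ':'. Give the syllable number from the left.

5

Classical Latin: stress the penult if heavy (long vowel or closed), else the antepenult.
Weights: 4 bra: H, 5 bom H, 6 la:s H.
The penult (syllable 5, bom) is heavy, so it takes stress.
Stress on syllable 5: da:.te.bo.bra:.ˈbom.la:s.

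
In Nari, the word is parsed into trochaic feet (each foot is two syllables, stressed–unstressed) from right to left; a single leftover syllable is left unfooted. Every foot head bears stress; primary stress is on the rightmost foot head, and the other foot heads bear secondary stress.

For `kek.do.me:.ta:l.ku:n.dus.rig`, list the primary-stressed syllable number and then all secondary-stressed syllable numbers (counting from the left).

Parse right to left into trochaic (ˈσσ) feet: kek (ˈdo.me:) (ˈta:l.ku:n) (ˈdus.rig). Syllable 1 is left unfooted.
Foot heads (stressed positions): 2, 4, 6.
End Rule Rightmost: primary stress on the rightmost head = syllable 6.
Secondary stress on 2, 4: kek.ˌdo.me:.ˌta:l.ku:n.ˈdus.rig.

primary 6, secondary 2, 4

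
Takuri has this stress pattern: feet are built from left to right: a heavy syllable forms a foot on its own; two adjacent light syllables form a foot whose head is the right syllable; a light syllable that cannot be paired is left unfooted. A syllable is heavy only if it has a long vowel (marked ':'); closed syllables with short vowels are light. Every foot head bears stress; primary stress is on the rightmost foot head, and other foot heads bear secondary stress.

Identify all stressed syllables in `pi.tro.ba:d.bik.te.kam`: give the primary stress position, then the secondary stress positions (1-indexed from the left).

primary 5, secondary 2, 3

Weights: 1 pi L, 2 tro L, 3 ba:d H, 4 bik L, 5 te L, 6 kam L.
Parse left to right (heavy = foot alone; LL = one foot; stranded L unfooted): (pi.ˈtro) (ˈba:d) (bik.ˈte) kam.
Foot heads: 2, 3, 5.
Primary stress on the rightmost head = syllable 5.
Secondary stress on 2, 3: pi.ˌtro.ˌba:d.bik.ˈte.kam.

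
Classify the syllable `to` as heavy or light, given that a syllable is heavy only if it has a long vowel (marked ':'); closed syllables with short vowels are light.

light

`to`: short vowel, open (no coda). Short vowel → light.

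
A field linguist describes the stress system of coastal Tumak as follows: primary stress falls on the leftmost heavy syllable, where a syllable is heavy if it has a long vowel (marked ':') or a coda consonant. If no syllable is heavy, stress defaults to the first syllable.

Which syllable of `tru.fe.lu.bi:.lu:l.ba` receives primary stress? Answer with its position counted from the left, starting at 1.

Weights: 1 tru L, 2 fe L, 3 lu L, 4 bi: H, 5 lu:l H, 6 ba L.
Heavy syllables in the domain: 4, 5. The leftmost is syllable 4 (bi:).
Primary stress: syllable 4 → tru.fe.lu.ˈbi:.lu:l.ba.

4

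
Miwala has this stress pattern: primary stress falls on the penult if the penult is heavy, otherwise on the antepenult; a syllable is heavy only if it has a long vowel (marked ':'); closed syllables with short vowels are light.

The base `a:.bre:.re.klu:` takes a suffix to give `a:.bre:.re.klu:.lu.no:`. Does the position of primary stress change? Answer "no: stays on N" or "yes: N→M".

Base `a:.bre:.re.klu:` (4 syllables):
  Weights: 2 bre: H, 3 re L, 4 klu: H.
  The penult (syllable 3, re) is light, so stress falls on the antepenult (syllable 2, bre:).
  → primary stress on syllable 2.
Suffixed `a:.bre:.re.klu:.lu.no:` (6 syllables):
  Weights: 4 klu: H, 5 lu L, 6 no: H.
  The penult (syllable 5, lu) is light, so stress falls on the antepenult (syllable 4, klu:).
  → primary stress on syllable 4.

yes: 2→4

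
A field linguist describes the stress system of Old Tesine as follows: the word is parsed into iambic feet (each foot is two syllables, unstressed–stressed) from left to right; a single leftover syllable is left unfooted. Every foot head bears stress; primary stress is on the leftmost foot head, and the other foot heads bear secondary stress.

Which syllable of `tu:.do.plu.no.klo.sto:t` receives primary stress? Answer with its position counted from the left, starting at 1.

Parse left to right into iambic (σˈσ) feet: (tu:.ˈdo) (plu.ˈno) (klo.ˈsto:t).
Foot heads (stressed positions): 2, 4, 6.
End Rule Leftmost: primary stress on the leftmost head = syllable 2.
Primary stress: syllable 2 → tu:.ˈdo.plu.no.klo.sto:t.

2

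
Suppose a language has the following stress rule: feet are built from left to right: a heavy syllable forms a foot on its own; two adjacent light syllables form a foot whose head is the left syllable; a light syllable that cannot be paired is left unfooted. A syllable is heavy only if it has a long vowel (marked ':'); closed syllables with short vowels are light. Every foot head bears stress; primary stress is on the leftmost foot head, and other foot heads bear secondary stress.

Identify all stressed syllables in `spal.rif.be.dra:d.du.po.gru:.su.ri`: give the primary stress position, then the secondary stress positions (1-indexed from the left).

Weights: 1 spal L, 2 rif L, 3 be L, 4 dra:d H, 5 du L, 6 po L, 7 gru: H, 8 su L, 9 ri L.
Parse left to right (heavy = foot alone; LL = one foot; stranded L unfooted): (ˈspal.rif) be (ˈdra:d) (ˈdu.po) (ˈgru:) (ˈsu.ri).
Foot heads: 1, 4, 5, 7, 8.
Primary stress on the leftmost head = syllable 1.
Secondary stress on 4, 5, 7, 8: ˈspal.rif.be.ˌdra:d.ˌdu.po.ˌgru:.ˌsu.ri.

primary 1, secondary 4, 5, 7, 8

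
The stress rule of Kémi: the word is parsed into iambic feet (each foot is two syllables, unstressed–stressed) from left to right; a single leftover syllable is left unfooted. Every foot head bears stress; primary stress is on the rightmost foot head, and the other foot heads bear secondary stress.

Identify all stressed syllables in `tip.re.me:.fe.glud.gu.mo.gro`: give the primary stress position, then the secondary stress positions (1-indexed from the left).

Parse left to right into iambic (σˈσ) feet: (tip.ˈre) (me:.ˈfe) (glud.ˈgu) (mo.ˈgro).
Foot heads (stressed positions): 2, 4, 6, 8.
End Rule Rightmost: primary stress on the rightmost head = syllable 8.
Secondary stress on 2, 4, 6: tip.ˌre.me:.ˌfe.glud.ˌgu.mo.ˈgro.

primary 8, secondary 2, 4, 6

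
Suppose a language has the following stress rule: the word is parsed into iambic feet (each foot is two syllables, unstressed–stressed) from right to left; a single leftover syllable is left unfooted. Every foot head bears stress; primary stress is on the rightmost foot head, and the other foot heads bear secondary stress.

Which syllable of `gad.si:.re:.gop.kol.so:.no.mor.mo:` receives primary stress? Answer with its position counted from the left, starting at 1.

Parse right to left into iambic (σˈσ) feet: gad (si:.ˈre:) (gop.ˈkol) (so:.ˈno) (mor.ˈmo:). Syllable 1 is left unfooted.
Foot heads (stressed positions): 3, 5, 7, 9.
End Rule Rightmost: primary stress on the rightmost head = syllable 9.
Primary stress: syllable 9 → gad.si:.re:.gop.kol.so:.no.mor.ˈmo:.

9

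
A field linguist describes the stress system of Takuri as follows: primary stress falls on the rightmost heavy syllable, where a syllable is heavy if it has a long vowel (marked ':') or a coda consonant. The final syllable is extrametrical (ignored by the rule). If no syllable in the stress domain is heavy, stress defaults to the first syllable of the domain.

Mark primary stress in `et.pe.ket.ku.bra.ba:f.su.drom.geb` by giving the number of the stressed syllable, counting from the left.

8

The final syllable (9, geb) is extrametrical; the stress domain is syllables 1–8.
Weights: 1 et H, 2 pe L, 3 ket H, 4 ku L, 5 bra L, 6 ba:f H, 7 su L, 8 drom H.
Heavy syllables in the domain: 1, 3, 6, 8. The rightmost is syllable 8 (drom).
Primary stress: syllable 8 → et.pe.ket.ku.bra.ba:f.su.ˈdrom.geb.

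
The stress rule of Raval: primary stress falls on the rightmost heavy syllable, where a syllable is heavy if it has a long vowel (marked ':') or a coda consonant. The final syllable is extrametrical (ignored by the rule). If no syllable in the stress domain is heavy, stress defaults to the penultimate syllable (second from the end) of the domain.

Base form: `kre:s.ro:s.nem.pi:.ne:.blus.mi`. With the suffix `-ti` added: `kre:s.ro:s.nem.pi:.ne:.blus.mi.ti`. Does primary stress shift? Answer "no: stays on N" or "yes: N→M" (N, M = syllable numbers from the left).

no: stays on 6

Base `kre:s.ro:s.nem.pi:.ne:.blus.mi` (7 syllables):
  The final syllable (7, mi) is extrametrical; the stress domain is syllables 1–6.
  Weights: 1 kre:s H, 2 ro:s H, 3 nem H, 4 pi: H, 5 ne: H, 6 blus H.
  Heavy syllables in the domain: 1, 2, 3, 4, 5, 6. The rightmost is syllable 6 (blus).
  → primary stress on syllable 6.
Suffixed `kre:s.ro:s.nem.pi:.ne:.blus.mi.ti` (8 syllables):
  The final syllable (8, ti) is extrametrical; the stress domain is syllables 1–7.
  Weights: 1 kre:s H, 2 ro:s H, 3 nem H, 4 pi: H, 5 ne: H, 6 blus H, 7 mi L.
  Heavy syllables in the domain: 1, 2, 3, 4, 5, 6. The rightmost is syllable 6 (blus).
  → primary stress on syllable 6.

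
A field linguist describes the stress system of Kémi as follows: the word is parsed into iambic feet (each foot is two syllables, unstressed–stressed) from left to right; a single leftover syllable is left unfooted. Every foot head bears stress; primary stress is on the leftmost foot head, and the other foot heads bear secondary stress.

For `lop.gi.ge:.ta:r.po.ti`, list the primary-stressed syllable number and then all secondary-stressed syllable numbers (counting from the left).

Parse left to right into iambic (σˈσ) feet: (lop.ˈgi) (ge:.ˈta:r) (po.ˈti).
Foot heads (stressed positions): 2, 4, 6.
End Rule Leftmost: primary stress on the leftmost head = syllable 2.
Secondary stress on 4, 6: lop.ˈgi.ge:.ˌta:r.po.ˌti.

primary 2, secondary 4, 6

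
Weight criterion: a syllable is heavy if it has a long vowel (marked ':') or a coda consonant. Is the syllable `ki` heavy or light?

light

`ki`: short vowel, open (no coda). Short vowel, open → light.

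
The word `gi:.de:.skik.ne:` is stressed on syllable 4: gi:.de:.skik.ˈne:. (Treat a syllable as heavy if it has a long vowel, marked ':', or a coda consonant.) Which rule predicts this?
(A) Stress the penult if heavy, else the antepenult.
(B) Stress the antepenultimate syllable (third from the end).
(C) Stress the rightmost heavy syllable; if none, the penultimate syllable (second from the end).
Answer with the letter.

Rule A → syllable 3 (observed: 4).
Rule B → syllable 2 (observed: 4).
Rule C → syllable 4 ✓.

C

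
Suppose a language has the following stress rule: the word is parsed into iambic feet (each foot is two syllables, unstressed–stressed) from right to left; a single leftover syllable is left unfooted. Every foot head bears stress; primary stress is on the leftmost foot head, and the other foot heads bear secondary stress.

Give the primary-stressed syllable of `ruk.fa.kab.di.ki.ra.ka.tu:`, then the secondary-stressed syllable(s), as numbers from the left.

primary 2, secondary 4, 6, 8

Parse right to left into iambic (σˈσ) feet: (ruk.ˈfa) (kab.ˈdi) (ki.ˈra) (ka.ˈtu:).
Foot heads (stressed positions): 2, 4, 6, 8.
End Rule Leftmost: primary stress on the leftmost head = syllable 2.
Secondary stress on 4, 6, 8: ruk.ˈfa.kab.ˌdi.ki.ˌra.ka.ˌtu:.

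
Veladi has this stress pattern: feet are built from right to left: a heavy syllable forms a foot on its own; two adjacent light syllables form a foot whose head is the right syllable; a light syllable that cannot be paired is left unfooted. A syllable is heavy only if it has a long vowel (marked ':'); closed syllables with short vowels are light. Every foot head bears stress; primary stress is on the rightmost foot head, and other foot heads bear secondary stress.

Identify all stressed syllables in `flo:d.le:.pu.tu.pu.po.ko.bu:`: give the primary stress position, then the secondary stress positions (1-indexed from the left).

primary 8, secondary 1, 2, 5, 7

Weights: 1 flo:d H, 2 le: H, 3 pu L, 4 tu L, 5 pu L, 6 po L, 7 ko L, 8 bu: H.
Parse right to left (heavy = foot alone; LL = one foot; stranded L unfooted): (ˈflo:d) (ˈle:) pu (tu.ˈpu) (po.ˈko) (ˈbu:).
Foot heads: 1, 2, 5, 7, 8.
Primary stress on the rightmost head = syllable 8.
Secondary stress on 1, 2, 5, 7: ˌflo:d.ˌle:.pu.tu.ˌpu.po.ˌko.ˈbu:.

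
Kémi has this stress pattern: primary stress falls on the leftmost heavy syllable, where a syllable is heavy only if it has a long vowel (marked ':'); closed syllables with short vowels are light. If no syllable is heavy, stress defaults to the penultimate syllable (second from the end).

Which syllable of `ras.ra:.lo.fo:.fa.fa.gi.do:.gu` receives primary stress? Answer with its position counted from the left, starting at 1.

Weights: 1 ras L, 2 ra: H, 3 lo L, 4 fo: H, 5 fa L, 6 fa L, 7 gi L, 8 do: H, 9 gu L.
Heavy syllables in the domain: 2, 4, 8. The leftmost is syllable 2 (ra:).
Primary stress: syllable 2 → ras.ˈra:.lo.fo:.fa.fa.gi.do:.gu.

2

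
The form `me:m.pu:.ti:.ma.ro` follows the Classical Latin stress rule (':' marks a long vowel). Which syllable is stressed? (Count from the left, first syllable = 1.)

Classical Latin: stress the penult if heavy (long vowel or closed), else the antepenult.
Weights: 3 ti: H, 4 ma L, 5 ro L.
The penult (syllable 4, ma) is light, so stress falls on the antepenult (syllable 3, ti:).
Stress on syllable 3: me:m.pu:.ˈti:.ma.ro.

3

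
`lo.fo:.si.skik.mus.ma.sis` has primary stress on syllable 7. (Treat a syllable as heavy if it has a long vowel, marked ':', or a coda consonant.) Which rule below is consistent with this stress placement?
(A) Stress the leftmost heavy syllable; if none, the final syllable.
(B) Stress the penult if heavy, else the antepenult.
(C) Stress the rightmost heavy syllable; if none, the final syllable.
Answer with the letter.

Rule A → syllable 2 (observed: 7).
Rule B → syllable 5 (observed: 7).
Rule C → syllable 7 ✓.

C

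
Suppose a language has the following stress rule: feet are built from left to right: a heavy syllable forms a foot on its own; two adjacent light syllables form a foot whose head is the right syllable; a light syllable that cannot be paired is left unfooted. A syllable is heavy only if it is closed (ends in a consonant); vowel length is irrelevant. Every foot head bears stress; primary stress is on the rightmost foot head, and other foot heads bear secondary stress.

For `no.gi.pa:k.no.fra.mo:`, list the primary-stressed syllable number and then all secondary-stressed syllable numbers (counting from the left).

primary 5, secondary 2, 3

Weights: 1 no L, 2 gi L, 3 pa:k H, 4 no L, 5 fra L, 6 mo: L.
Parse left to right (heavy = foot alone; LL = one foot; stranded L unfooted): (no.ˈgi) (ˈpa:k) (no.ˈfra) mo:.
Foot heads: 2, 3, 5.
Primary stress on the rightmost head = syllable 5.
Secondary stress on 2, 3: no.ˌgi.ˌpa:k.no.ˈfra.mo:.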